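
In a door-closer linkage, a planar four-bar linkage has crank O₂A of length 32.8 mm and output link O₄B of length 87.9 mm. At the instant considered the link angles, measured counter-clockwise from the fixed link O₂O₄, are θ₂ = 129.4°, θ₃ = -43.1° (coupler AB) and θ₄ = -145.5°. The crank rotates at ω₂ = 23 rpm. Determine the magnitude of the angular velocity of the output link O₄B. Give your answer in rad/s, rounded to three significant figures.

0.120

ω₂ = 2.409 rad/s (from 23 rpm).
Differentiating the loop-closure r₂e^{iθ₂}+r₃e^{iθ₃}=r₁+r₄e^{iθ₄} gives r₂ω₂e^{iθ₂}+r₃ω₃e^{iθ₃}=r₄ω₄e^{iθ₄}.
Eliminating the other unknown: ω₄ = r₂ω₂ sin(θ₂−θ₃) / [r₄ sin(θ₄−θ₃)].
Numerator sine = +0.13053; denominator sine = -0.97667.
Result = 0.0328·2.409·(+0.13053) / (0.0879·(-0.97667)) = -0.12011 rad/s; magnitude 0.12011 rad/s.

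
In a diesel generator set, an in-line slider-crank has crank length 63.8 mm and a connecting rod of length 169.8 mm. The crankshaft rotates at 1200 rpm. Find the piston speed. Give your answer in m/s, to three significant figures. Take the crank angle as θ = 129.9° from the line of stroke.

ω = 2π·1200/60 = 125.7 rad/s
For an in-line slider-crank, x = r cosθ + √(L² − r² sin²θ), so v = −rω sinθ·[1 + r cosθ/√(L² − r² sin²θ)].
With r = 0.0638 m, L = 0.1698 m, θ = 129.9°: √(L² − r² sin²θ) = 0.16259 m.
v = −0.0638·125.7·0.76717·[1 + 0.0638·-0.64145/0.16259] = -4.6025 m/s.
|v| = 4.6025 m/s.

4.60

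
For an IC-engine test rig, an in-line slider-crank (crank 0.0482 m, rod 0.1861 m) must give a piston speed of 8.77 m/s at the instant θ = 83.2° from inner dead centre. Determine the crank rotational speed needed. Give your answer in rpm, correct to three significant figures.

1700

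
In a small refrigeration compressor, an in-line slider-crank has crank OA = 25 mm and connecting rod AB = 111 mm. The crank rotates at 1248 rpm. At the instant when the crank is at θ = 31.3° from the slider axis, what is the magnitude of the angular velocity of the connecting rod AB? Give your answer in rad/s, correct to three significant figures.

25.3

ω = 130.7 rad/s (converted from 1248 rpm).
The rod makes angle φ with the slider axis where L sinφ = r sinθ; differentiating, L cosφ·φ̇ = r ω cosθ.
L cosφ = √(L² − r² sin²θ) = 0.11024 m.
|ω_rod| = r ω |cosθ| / √(L² − r² sin²θ) = 0.025·130.7·0.85446/0.11024 = 25.325 rad/s.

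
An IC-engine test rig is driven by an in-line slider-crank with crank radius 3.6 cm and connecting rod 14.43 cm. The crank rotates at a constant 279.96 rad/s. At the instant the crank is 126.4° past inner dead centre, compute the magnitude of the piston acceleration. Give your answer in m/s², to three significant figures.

1880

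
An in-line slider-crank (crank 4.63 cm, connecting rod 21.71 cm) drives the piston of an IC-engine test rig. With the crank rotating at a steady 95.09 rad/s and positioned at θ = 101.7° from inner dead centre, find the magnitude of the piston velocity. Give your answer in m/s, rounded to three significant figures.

4.12

ω = 95.09 rad/s
For an in-line slider-crank, x = r cosθ + √(L² − r² sin²θ), so v = −rω sinθ·[1 + r cosθ/√(L² − r² sin²θ)].
With r = 0.0463 m, L = 0.2171 m, θ = 101.7°: √(L² − r² sin²θ) = 0.21231 m.
v = −0.0463·95.09·0.97922·[1 + 0.0463·-0.20279/0.21231] = -4.1205 m/s.
|v| = 4.1205 m/s.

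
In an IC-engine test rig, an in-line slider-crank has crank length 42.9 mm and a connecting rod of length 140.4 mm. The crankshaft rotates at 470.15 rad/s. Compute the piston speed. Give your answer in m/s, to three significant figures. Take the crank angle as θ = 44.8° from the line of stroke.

ω = 470.1 rad/s
For an in-line slider-crank, x = r cosθ + √(L² − r² sin²θ), so v = −rω sinθ·[1 + r cosθ/√(L² − r² sin²θ)].
With r = 0.0429 m, L = 0.1404 m, θ = 44.8°: √(L² − r² sin²θ) = 0.13711 m.
v = −0.0429·470.1·0.70463·[1 + 0.0429·0.70957/0.13711] = -17.367 m/s.
|v| = 17.367 m/s.

17.4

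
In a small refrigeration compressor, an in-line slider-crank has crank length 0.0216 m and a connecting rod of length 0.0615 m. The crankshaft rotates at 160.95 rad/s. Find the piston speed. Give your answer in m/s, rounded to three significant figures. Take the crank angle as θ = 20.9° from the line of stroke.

ω = 160.9 rad/s
For an in-line slider-crank, x = r cosθ + √(L² − r² sin²θ), so v = −rω sinθ·[1 + r cosθ/√(L² − r² sin²θ)].
With r = 0.0216 m, L = 0.0615 m, θ = 20.9°: √(L² − r² sin²θ) = 0.061015 m.
v = −0.0216·160.9·0.35674·[1 + 0.0216·0.93420/0.061015] = -1.6504 m/s.
|v| = 1.6504 m/s.

1.65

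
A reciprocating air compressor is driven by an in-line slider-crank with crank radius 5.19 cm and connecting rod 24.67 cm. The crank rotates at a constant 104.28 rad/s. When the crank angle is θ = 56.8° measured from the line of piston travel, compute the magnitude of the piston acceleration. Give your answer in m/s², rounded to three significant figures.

262

ω = 104.3 rad/s
x(θ) = r cosθ + √(L² − r² sin²θ); with ω constant, a = ω²·d²x/dθ².
d²x/dθ² = −r cosθ − r²(cos2θ)/√u − r⁴ sin²2θ/(4u^{3/2}),  u = L² − r² sin²θ = 0.0589749 m².
Substituting r = 0.0519 m, L = 0.2467 m, θ = 56.8°: d²x/dθ² = -0.024084 m.
a = ω²·d²x/dθ² = (104.3)²·(-0.024084) = -261.9 m/s²;  |a| = 261.9 m/s².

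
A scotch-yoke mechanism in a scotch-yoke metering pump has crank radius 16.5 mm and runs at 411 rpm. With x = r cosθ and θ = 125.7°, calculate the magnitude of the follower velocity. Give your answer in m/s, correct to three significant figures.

ω = 43.04 rad/s (from 411 rpm).
x = r cosθ ⇒ ẋ = −rω sinθ.
|v| = rω|sinθ| = 0.0165·43.04·|sin 125.7°| = 0.57671 m/s.

0.577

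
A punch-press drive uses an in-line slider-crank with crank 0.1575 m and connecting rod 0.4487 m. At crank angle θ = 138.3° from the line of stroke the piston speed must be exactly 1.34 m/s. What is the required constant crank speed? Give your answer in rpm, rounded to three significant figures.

For an in-line slider-crank, |v_piston| = rω|sinθ|·[1 + r cosθ/√(L² − r² sin²θ)].
With r = 0.1575 m, L = 0.4487 m, θ = 138.3°: the bracketed kinematic factor |dx/dθ| = 0.076534 m.
ω = v/|dx/dθ| = 1.34/0.076534 = 17.509 rad/s.
N = 60ω/(2π) = 167.19 rpm.

167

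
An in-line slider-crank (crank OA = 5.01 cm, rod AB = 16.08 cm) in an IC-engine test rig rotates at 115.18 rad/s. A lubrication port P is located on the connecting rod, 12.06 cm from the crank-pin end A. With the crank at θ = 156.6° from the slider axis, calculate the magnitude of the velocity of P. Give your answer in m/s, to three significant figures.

2.23

ω = 115.2 rad/s.  Crank-pin speed |V_A| = rω = 5.7705 m/s, perpendicular to OA.
Rod angle: sinφ = −(r/L) sinθ ⇒ φ = -7.108°; ω_rod = −rω cosθ/√(L²−r²sin²θ) = +33.19 rad/s.
V_P = V_A + ω_rod × AP, with AP = 0.1206 m along the rod.
Components: V_Px = −rω sinθ − a·ω_rod·sinφ = -1.7965 m/s;  V_Py = rω cosθ + a·ω_rod·cosφ = -1.324 m/s.
|V_P| = √(V_Px² + V_Py²) = 2.2316 m/s.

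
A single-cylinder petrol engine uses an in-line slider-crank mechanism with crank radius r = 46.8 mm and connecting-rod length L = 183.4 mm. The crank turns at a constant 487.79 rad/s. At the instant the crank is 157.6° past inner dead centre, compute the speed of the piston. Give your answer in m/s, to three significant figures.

ω = 487.8 rad/s
For an in-line slider-crank, x = r cosθ + √(L² − r² sin²θ), so v = −rω sinθ·[1 + r cosθ/√(L² − r² sin²θ)].
With r = 0.0468 m, L = 0.1834 m, θ = 157.6°: √(L² − r² sin²θ) = 0.18253 m.
v = −0.0468·487.8·0.38107·[1 + 0.0468·-0.92455/0.18253] = -6.6371 m/s.
|v| = 6.6371 m/s.

6.64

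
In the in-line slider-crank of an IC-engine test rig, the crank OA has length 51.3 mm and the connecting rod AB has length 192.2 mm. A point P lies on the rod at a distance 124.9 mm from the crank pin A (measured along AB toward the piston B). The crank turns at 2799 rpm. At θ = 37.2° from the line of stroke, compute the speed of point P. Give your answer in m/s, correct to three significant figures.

11.2

ω = 293.1 rad/s.  Crank-pin speed |V_A| = rω = 15.037 m/s, perpendicular to OA.
Rod angle: sinφ = −(r/L) sinθ ⇒ φ = -9.287°; ω_rod = −rω cosθ/√(L²−r²sin²θ) = -63.143 rad/s.
V_P = V_A + ω_rod × AP, with AP = 0.1249 m along the rod.
Components: V_Px = −rω sinθ − a·ω_rod·sinφ = -10.364 m/s;  V_Py = rω cosθ + a·ω_rod·cosφ = +4.1938 m/s.
|V_P| = √(V_Px² + V_Py²) = 11.18 m/s.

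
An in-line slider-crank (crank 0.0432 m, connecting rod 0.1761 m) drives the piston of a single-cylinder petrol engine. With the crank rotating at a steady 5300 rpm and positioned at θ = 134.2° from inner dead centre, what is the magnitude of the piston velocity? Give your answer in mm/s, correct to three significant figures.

14200

ω = 2π·5300/60 = 555 rad/s
For an in-line slider-crank, x = r cosθ + √(L² − r² sin²θ), so v = −rω sinθ·[1 + r cosθ/√(L² − r² sin²θ)].
With r = 0.0432 m, L = 0.1761 m, θ = 134.2°: √(L² − r² sin²θ) = 0.17336 m.
v = −0.0432·555·0.71691·[1 + 0.0432·-0.69717/0.17336] = -14.203 m/s.
|v| = 14.203 m/s = 14203 mm/s.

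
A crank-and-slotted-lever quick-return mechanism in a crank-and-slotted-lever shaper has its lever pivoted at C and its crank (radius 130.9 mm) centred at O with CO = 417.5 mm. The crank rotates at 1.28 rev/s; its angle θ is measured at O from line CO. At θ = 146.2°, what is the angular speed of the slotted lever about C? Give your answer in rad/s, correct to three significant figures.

ω = 8.042 rad/s (from 1.28 rev/s).
Crank pin A relative to C: A = (d + r cosθ, r sinθ); lever angle φ = atan2(r sinθ, d + r cosθ).
Differentiating tanφ: φ̇ = rω(d cosθ + r)/(d² + r² + 2dr cosθ).
d² + r² + 2dr cosθ = |CA|² = 0.100613 m²;  d cosθ + r = -0.21604 m.
|ω_lever| = |0.1309·8.042·-0.21604| / 0.100613 = 2.2605 rad/s.

2.26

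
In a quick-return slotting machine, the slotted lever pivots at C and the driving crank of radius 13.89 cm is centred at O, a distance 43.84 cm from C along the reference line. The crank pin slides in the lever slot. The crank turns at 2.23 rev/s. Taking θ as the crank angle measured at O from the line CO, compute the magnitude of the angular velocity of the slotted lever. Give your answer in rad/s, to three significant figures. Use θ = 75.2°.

2.01

ω = 14.01 rad/s (from 2.23 rev/s).
Crank pin A relative to C: A = (d + r cosθ, r sinθ); lever angle φ = atan2(r sinθ, d + r cosθ).
Differentiating tanφ: φ̇ = rω(d cosθ + r)/(d² + r² + 2dr cosθ).
d² + r² + 2dr cosθ = |CA|² = 0.242598 m²;  d cosθ + r = +0.25089 m.
|ω_lever| = |0.1389·14.01·+0.25089| / 0.242598 = 2.0127 rad/s.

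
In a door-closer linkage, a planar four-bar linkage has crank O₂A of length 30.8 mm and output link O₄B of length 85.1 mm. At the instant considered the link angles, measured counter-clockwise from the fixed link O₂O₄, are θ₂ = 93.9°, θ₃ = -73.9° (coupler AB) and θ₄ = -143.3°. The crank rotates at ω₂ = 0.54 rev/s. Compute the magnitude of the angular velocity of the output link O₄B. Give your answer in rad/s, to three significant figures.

ω₂ = 3.393 rad/s (from 0.54 rev/s).
Differentiating the loop-closure r₂e^{iθ₂}+r₃e^{iθ₃}=r₁+r₄e^{iθ₄} gives r₂ω₂e^{iθ₂}+r₃ω₃e^{iθ₃}=r₄ω₄e^{iθ₄}.
Eliminating the other unknown: ω₄ = r₂ω₂ sin(θ₂−θ₃) / [r₄ sin(θ₄−θ₃)].
Numerator sine = +0.21132; denominator sine = -0.93606.
Result = 0.0308·3.393·(+0.21132) / (0.0851·(-0.93606)) = -0.27723 rad/s; magnitude 0.27723 rad/s.

0.277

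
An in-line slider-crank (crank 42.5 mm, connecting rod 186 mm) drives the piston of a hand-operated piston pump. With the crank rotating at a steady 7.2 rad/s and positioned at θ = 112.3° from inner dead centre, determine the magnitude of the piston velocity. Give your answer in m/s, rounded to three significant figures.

ω = 7.2 rad/s
For an in-line slider-crank, x = r cosθ + √(L² − r² sin²θ), so v = −rω sinθ·[1 + r cosθ/√(L² − r² sin²θ)].
With r = 0.0425 m, L = 0.186 m, θ = 112.3°: √(L² − r² sin²θ) = 0.1818 m.
v = −0.0425·7.2·0.92521·[1 + 0.0425·-0.37946/0.1818] = -0.258 m/s.
|v| = 0.258 m/s.

0.258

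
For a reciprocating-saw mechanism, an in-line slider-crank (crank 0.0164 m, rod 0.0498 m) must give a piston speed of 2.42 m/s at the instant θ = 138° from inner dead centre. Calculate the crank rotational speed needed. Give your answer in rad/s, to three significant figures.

294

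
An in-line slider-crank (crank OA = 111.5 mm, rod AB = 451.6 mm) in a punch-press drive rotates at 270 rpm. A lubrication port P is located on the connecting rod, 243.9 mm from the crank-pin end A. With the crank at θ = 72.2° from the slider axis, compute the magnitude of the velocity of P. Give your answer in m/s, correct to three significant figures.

ω = 28.27 rad/s.  Crank-pin speed |V_A| = rω = 3.1526 m/s, perpendicular to OA.
Rod angle: sinφ = −(r/L) sinθ ⇒ φ = -13.596°; ω_rod = −rω cosθ/√(L²−r²sin²θ) = -2.1956 rad/s.
V_P = V_A + ω_rod × AP, with AP = 0.2439 m along the rod.
Components: V_Px = −rω sinθ − a·ω_rod·sinφ = -3.1276 m/s;  V_Py = rω cosθ + a·ω_rod·cosφ = +0.44324 m/s.
|V_P| = √(V_Px² + V_Py²) = 3.1588 m/s.

3.16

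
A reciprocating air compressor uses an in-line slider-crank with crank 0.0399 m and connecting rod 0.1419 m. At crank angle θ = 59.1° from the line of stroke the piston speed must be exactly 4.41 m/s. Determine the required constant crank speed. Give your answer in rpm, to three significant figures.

For an in-line slider-crank, |v_piston| = rω|sinθ|·[1 + r cosθ/√(L² − r² sin²θ)].
With r = 0.0399 m, L = 0.1419 m, θ = 59.1°: the bracketed kinematic factor |dx/dθ| = 0.039331 m.
ω = v/|dx/dθ| = 4.41/0.039331 = 112.13 rad/s.
N = 60ω/(2π) = 1070.7 rpm.

1070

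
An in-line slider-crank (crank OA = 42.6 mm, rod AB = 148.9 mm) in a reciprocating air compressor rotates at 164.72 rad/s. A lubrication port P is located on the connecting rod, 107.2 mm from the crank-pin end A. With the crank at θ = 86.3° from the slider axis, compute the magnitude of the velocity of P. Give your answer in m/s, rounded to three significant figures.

7.10

ω = 164.7 rad/s.  Crank-pin speed |V_A| = rω = 7.0171 m/s, perpendicular to OA.
Rod angle: sinφ = −(r/L) sinθ ⇒ φ = -16.589°; ω_rod = −rω cosθ/√(L²−r²sin²θ) = -3.1732 rad/s.
V_P = V_A + ω_rod × AP, with AP = 0.1072 m along the rod.
Components: V_Px = −rω sinθ − a·ω_rod·sinφ = -7.0996 m/s;  V_Py = rω cosθ + a·ω_rod·cosφ = +0.12682 m/s.
|V_P| = √(V_Px² + V_Py²) = 7.1007 m/s.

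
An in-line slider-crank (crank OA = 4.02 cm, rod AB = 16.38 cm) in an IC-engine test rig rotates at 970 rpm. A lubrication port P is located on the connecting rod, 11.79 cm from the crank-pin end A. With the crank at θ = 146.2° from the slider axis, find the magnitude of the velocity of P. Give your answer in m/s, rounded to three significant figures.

ω = 101.6 rad/s.  Crank-pin speed |V_A| = rω = 4.0834 m/s, perpendicular to OA.
Rod angle: sinφ = −(r/L) sinθ ⇒ φ = -7.847°; ω_rod = −rω cosθ/√(L²−r²sin²θ) = +20.912 rad/s.
V_P = V_A + ω_rod × AP, with AP = 0.1179 m along the rod.
Components: V_Px = −rω sinθ − a·ω_rod·sinφ = -1.935 m/s;  V_Py = rω cosθ + a·ω_rod·cosφ = -0.95086 m/s.
|V_P| = √(V_Px² + V_Py²) = 2.156 m/s.

2.16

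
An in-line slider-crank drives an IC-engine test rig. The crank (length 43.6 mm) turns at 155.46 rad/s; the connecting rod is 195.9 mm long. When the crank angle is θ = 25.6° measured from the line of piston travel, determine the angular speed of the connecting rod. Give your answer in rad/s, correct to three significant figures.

31.3

ω = 155.5 rad/s
The rod makes angle φ with the slider axis where L sinφ = r sinθ; differentiating, L cosφ·φ̇ = r ω cosθ.
L cosφ = √(L² − r² sin²θ) = 0.19499 m.
|ω_rod| = r ω |cosθ| / √(L² − r² sin²θ) = 0.0436·155.5·0.90183/0.19499 = 31.348 rad/s.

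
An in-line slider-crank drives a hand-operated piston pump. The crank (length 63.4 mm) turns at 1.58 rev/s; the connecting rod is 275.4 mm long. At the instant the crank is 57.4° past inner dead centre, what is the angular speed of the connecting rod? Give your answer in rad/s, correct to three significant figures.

1.26

ω = 9.927 rad/s (converted from 1.58 rev/s).
The rod makes angle φ with the slider axis where L sinφ = r sinθ; differentiating, L cosφ·φ̇ = r ω cosθ.
L cosφ = √(L² − r² sin²θ) = 0.27017 m.
|ω_rod| = r ω |cosθ| / √(L² − r² sin²θ) = 0.0634·9.927·0.53877/0.27017 = 1.2551 rad/s.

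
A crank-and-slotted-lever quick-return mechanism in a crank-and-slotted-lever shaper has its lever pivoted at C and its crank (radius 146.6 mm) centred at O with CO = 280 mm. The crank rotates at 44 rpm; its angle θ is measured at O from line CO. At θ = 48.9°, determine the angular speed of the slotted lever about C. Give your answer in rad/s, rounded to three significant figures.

1.45

ω = 4.608 rad/s (from 44 rpm).
Crank pin A relative to C: A = (d + r cosθ, r sinθ); lever angle φ = atan2(r sinθ, d + r cosθ).
Differentiating tanφ: φ̇ = rω(d cosθ + r)/(d² + r² + 2dr cosθ).
d² + r² + 2dr cosθ = |CA|² = 0.153859 m²;  d cosθ + r = +0.33067 m.
|ω_lever| = |0.1466·4.608·+0.33067| / 0.153859 = 1.4517 rad/s.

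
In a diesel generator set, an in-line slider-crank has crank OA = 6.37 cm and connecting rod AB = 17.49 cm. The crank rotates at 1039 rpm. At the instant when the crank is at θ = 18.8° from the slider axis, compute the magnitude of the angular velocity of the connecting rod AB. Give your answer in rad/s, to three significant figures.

ω = 108.8 rad/s (converted from 1039 rpm).
The rod makes angle φ with the slider axis where L sinφ = r sinθ; differentiating, L cosφ·φ̇ = r ω cosθ.
L cosφ = √(L² − r² sin²θ) = 0.17369 m.
|ω_rod| = r ω |cosθ| / √(L² − r² sin²θ) = 0.0637·108.8·0.94665/0.17369 = 37.774 rad/s.

37.8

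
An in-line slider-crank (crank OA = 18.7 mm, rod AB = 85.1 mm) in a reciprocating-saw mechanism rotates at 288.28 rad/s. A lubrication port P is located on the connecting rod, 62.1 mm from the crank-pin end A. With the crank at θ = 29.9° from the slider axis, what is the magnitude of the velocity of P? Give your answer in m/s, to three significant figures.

ω = 288.3 rad/s.  Crank-pin speed |V_A| = rω = 5.3908 m/s, perpendicular to OA.
Rod angle: sinφ = −(r/L) sinθ ⇒ φ = -6.289°; ω_rod = −rω cosθ/√(L²−r²sin²θ) = -55.248 rad/s.
V_P = V_A + ω_rod × AP, with AP = 0.0621 m along the rod.
Components: V_Px = −rω sinθ − a·ω_rod·sinφ = -3.0631 m/s;  V_Py = rω cosθ + a·ω_rod·cosφ = +1.2631 m/s.
|V_P| = √(V_Px² + V_Py²) = 3.3133 m/s.

3.31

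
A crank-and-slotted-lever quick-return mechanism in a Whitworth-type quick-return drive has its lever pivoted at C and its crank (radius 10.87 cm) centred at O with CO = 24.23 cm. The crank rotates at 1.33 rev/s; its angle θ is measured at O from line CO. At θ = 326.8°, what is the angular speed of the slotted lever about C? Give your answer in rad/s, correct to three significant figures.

2.47

ω = 8.357 rad/s (from 1.33 rev/s).
Crank pin A relative to C: A = (d + r cosθ, r sinθ); lever angle φ = atan2(r sinθ, d + r cosθ).
Differentiating tanφ: φ̇ = rω(d cosθ + r)/(d² + r² + 2dr cosθ).
d² + r² + 2dr cosθ = |CA|² = 0.114602 m²;  d cosθ + r = +0.31145 m.
|ω_lever| = |0.1087·8.357·+0.31145| / 0.114602 = 2.4686 rad/s.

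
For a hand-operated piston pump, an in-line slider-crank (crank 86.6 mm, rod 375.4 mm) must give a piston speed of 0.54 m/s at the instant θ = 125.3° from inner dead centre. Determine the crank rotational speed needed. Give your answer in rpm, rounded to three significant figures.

84.4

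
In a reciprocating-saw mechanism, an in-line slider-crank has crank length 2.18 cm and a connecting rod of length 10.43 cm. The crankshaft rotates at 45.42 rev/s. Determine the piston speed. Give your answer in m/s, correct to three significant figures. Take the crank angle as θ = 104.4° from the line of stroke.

5.71

ω = 2π·45.4 = 285.4 rad/s
For an in-line slider-crank, x = r cosθ + √(L² − r² sin²θ), so v = −rω sinθ·[1 + r cosθ/√(L² − r² sin²θ)].
With r = 0.0218 m, L = 0.1043 m, θ = 104.4°: √(L² − r² sin²θ) = 0.10214 m.
v = −0.0218·285.4·0.96858·[1 + 0.0218·-0.24869/0.10214] = -5.706 m/s.
|v| = 5.706 m/s.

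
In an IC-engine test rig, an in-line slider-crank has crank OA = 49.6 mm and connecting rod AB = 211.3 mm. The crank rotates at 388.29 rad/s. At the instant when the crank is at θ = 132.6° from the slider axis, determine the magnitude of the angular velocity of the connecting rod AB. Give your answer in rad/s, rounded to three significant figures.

62.6

ω = 388.3 rad/s
The rod makes angle φ with the slider axis where L sinφ = r sinθ; differentiating, L cosφ·φ̇ = r ω cosθ.
L cosφ = √(L² − r² sin²θ) = 0.20812 m.
|ω_rod| = r ω |cosθ| / √(L² − r² sin²θ) = 0.0496·388.3·0.67688/0.20812 = 62.637 rad/s.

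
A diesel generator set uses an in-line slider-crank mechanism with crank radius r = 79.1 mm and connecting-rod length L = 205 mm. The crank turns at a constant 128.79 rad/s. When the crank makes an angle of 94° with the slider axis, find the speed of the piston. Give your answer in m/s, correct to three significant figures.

9.87

ω = 128.8 rad/s
For an in-line slider-crank, x = r cosθ + √(L² − r² sin²θ), so v = −rω sinθ·[1 + r cosθ/√(L² − r² sin²θ)].
With r = 0.0791 m, L = 0.205 m, θ = 94°: √(L² − r² sin²θ) = 0.18921 m.
v = −0.0791·128.8·0.99756·[1 + 0.0791·-0.06976/0.18921] = -9.8661 m/s.
|v| = 9.8661 m/s.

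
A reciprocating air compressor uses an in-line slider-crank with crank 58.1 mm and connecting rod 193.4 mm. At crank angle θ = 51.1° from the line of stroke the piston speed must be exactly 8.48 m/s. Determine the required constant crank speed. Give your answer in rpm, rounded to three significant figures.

For an in-line slider-crank, |v_piston| = rω|sinθ|·[1 + r cosθ/√(L² − r² sin²θ)].
With r = 0.0581 m, L = 0.1934 m, θ = 51.1°: the bracketed kinematic factor |dx/dθ| = 0.053989 m.
ω = v/|dx/dθ| = 8.48/0.053989 = 157.07 rad/s.
N = 60ω/(2π) = 1499.9 rpm.

1500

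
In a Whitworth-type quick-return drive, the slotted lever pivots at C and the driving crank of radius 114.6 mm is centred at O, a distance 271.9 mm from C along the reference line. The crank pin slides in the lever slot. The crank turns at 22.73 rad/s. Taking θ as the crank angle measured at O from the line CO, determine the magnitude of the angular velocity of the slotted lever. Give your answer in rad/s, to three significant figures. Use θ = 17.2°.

ω = 22.73 rad/s
Crank pin A relative to C: A = (d + r cosθ, r sinθ); lever angle φ = atan2(r sinθ, d + r cosθ).
Differentiating tanφ: φ̇ = rω(d cosθ + r)/(d² + r² + 2dr cosθ).
d² + r² + 2dr cosθ = |CA|² = 0.146595 m²;  d cosθ + r = +0.37434 m.
|ω_lever| = |0.1146·22.73·+0.37434| / 0.146595 = 6.6517 rad/s.

6.65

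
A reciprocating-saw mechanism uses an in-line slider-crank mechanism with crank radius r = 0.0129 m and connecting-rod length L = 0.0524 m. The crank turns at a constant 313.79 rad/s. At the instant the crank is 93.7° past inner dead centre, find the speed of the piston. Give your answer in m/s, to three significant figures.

ω = 313.8 rad/s
For an in-line slider-crank, x = r cosθ + √(L² − r² sin²θ), so v = −rω sinθ·[1 + r cosθ/√(L² − r² sin²θ)].
With r = 0.0129 m, L = 0.0524 m, θ = 93.7°: √(L² − r² sin²θ) = 0.050794 m.
v = −0.0129·313.8·0.99792·[1 + 0.0129·-0.06453/0.050794] = -3.9733 m/s.
|v| = 3.9733 m/s.

3.97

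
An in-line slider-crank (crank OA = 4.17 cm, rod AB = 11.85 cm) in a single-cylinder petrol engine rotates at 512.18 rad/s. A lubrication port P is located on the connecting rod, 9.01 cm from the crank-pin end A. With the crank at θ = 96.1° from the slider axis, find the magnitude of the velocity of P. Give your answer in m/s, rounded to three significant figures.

20.6

ω = 512.2 rad/s.  Crank-pin speed |V_A| = rω = 21.358 m/s, perpendicular to OA.
Rod angle: sinφ = −(r/L) sinθ ⇒ φ = -20.482°; ω_rod = −rω cosθ/√(L²−r²sin²θ) = +20.445 rad/s.
V_P = V_A + ω_rod × AP, with AP = 0.0901 m along the rod.
Components: V_Px = −rω sinθ − a·ω_rod·sinφ = -20.592 m/s;  V_Py = rω cosθ + a·ω_rod·cosφ = -0.54393 m/s.
|V_P| = √(V_Px² + V_Py²) = 20.6 m/s.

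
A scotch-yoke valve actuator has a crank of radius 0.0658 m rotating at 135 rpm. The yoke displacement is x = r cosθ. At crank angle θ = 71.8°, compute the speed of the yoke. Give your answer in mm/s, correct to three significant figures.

ω = 14.14 rad/s (from 135 rpm).
x = r cosθ ⇒ ẋ = −rω sinθ.
|v| = rω|sinθ| = 0.0658·14.14·|sin 71.8°| = 0.88369 m/s = 883.69 mm/s.

884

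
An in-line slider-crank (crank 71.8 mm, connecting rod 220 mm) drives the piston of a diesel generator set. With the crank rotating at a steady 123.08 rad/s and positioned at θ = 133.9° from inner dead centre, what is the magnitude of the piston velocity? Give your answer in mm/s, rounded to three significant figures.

4890

ω = 123.1 rad/s
For an in-line slider-crank, x = r cosθ + √(L² − r² sin²θ), so v = −rω sinθ·[1 + r cosθ/√(L² − r² sin²θ)].
With r = 0.0718 m, L = 0.22 m, θ = 133.9°: √(L² − r² sin²θ) = 0.21383 m.
v = −0.0718·123.1·0.72055·[1 + 0.0718·-0.69340/0.21383] = -4.885 m/s.
|v| = 4.885 m/s = 4885 mm/s.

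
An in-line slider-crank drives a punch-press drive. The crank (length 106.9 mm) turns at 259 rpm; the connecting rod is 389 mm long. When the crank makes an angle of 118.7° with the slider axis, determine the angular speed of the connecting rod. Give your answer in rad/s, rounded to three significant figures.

3.69

ω = 27.12 rad/s (converted from 259 rpm).
The rod makes angle φ with the slider axis where L sinφ = r sinθ; differentiating, L cosφ·φ̇ = r ω cosθ.
L cosφ = √(L² − r² sin²θ) = 0.37753 m.
|ω_rod| = r ω |cosθ| / √(L² − r² sin²θ) = 0.1069·27.12·0.48022/0.37753 = 3.6881 rad/s.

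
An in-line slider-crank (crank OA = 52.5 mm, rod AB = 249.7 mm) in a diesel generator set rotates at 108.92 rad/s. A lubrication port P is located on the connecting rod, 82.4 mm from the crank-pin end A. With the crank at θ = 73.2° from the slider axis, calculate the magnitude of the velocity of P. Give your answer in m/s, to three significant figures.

5.70

ω = 108.9 rad/s.  Crank-pin speed |V_A| = rω = 5.7183 m/s, perpendicular to OA.
Rod angle: sinφ = −(r/L) sinθ ⇒ φ = -11.612°; ω_rod = −rω cosθ/√(L²−r²sin²θ) = -6.7573 rad/s.
V_P = V_A + ω_rod × AP, with AP = 0.0824 m along the rod.
Components: V_Px = −rω sinθ − a·ω_rod·sinφ = -5.5863 m/s;  V_Py = rω cosθ + a·ω_rod·cosφ = +1.1074 m/s.
|V_P| = √(V_Px² + V_Py²) = 5.695 m/s.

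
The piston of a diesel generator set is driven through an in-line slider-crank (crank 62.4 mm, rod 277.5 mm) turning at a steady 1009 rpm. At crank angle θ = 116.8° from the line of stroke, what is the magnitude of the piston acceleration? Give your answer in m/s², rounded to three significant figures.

408

ω = 2π·1009/60 = 105.7 rad/s
x(θ) = r cosθ + √(L² − r² sin²θ); with ω constant, a = ω²·d²x/dθ².
d²x/dθ² = −r cosθ − r²(cos2θ)/√u − r⁴ sin²2θ/(4u^{3/2}),  u = L² − r² sin²θ = 0.0739041 m².
Substituting r = 0.0624 m, L = 0.2775 m, θ = 116.8°: d²x/dθ² = +0.036512 m.
a = ω²·d²x/dθ² = (105.7)²·(+0.036512) = +407.64 m/s²;  |a| = 407.64 m/s².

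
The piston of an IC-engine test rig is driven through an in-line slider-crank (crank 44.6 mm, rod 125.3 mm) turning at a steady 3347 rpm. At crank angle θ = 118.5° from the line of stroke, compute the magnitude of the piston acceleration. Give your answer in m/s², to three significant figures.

3680

ω = 2π·3347/60 = 350.5 rad/s
x(θ) = r cosθ + √(L² − r² sin²θ); with ω constant, a = ω²·d²x/dθ².
d²x/dθ² = −r cosθ − r²(cos2θ)/√u − r⁴ sin²2θ/(4u^{3/2}),  u = L² − r² sin²θ = 0.0141638 m².
Substituting r = 0.0446 m, L = 0.1253 m, θ = 118.5°: d²x/dθ² = +0.029972 m.
a = ω²·d²x/dθ² = (350.5)²·(+0.029972) = +3682 m/s²;  |a| = 3682 m/s².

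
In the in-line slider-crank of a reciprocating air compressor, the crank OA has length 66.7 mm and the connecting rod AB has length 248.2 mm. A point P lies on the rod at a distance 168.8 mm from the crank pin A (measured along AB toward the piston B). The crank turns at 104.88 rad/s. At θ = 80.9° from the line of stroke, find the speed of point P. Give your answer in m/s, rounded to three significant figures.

ω = 104.9 rad/s.  Crank-pin speed |V_A| = rω = 6.9955 m/s, perpendicular to OA.
Rod angle: sinφ = −(r/L) sinθ ⇒ φ = -15.388°; ω_rod = −rω cosθ/√(L²−r²sin²θ) = -4.6234 rad/s.
V_P = V_A + ω_rod × AP, with AP = 0.1688 m along the rod.
Components: V_Px = −rω sinθ − a·ω_rod·sinφ = -7.1145 m/s;  V_Py = rω cosθ + a·ω_rod·cosφ = +0.35394 m/s.
|V_P| = √(V_Px² + V_Py²) = 7.1233 m/s.

7.12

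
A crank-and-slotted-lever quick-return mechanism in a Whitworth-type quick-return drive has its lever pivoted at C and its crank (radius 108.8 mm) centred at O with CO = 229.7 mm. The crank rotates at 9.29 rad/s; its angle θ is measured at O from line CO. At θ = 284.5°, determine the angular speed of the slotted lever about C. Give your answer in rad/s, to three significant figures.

2.18

ω = 9.29 rad/s
Crank pin A relative to C: A = (d + r cosθ, r sinθ); lever angle φ = atan2(r sinθ, d + r cosθ).
Differentiating tanφ: φ̇ = rω(d cosθ + r)/(d² + r² + 2dr cosθ).
d² + r² + 2dr cosθ = |CA|² = 0.0771142 m²;  d cosθ + r = +0.16631 m.
|ω_lever| = |0.1088·9.29·+0.16631| / 0.0771142 = 2.1799 rad/s.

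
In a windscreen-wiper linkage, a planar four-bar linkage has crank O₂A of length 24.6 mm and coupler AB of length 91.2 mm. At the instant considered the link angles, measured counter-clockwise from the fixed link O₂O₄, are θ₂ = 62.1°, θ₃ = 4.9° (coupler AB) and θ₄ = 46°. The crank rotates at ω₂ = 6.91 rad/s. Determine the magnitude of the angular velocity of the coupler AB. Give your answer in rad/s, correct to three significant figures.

0.786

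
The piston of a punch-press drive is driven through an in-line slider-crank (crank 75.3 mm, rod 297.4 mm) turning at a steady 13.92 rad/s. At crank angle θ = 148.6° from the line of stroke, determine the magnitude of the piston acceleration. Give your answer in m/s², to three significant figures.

ω = 13.92 rad/s
x(θ) = r cosθ + √(L² − r² sin²θ); with ω constant, a = ω²·d²x/dθ².
d²x/dθ² = −r cosθ − r²(cos2θ)/√u − r⁴ sin²2θ/(4u^{3/2}),  u = L² − r² sin²θ = 0.0869076 m².
Substituting r = 0.0753 m, L = 0.2974 m, θ = 148.6°: d²x/dθ² = +0.055233 m.
a = ω²·d²x/dθ² = (13.92)²·(+0.055233) = +10.702 m/s²;  |a| = 10.702 m/s².

10.7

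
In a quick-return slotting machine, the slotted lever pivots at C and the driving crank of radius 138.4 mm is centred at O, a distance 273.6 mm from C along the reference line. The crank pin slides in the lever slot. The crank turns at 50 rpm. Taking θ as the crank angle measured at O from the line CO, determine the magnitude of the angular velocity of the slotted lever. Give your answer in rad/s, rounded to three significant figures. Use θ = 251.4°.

ω = 5.236 rad/s (from 50 rpm).
Crank pin A relative to C: A = (d + r cosθ, r sinθ); lever angle φ = atan2(r sinθ, d + r cosθ).
Differentiating tanφ: φ̇ = rω(d cosθ + r)/(d² + r² + 2dr cosθ).
d² + r² + 2dr cosθ = |CA|² = 0.0698559 m²;  d cosθ + r = +0.051133 m.
|ω_lever| = |0.1384·5.236·+0.051133| / 0.0698559 = 0.53043 rad/s.

0.530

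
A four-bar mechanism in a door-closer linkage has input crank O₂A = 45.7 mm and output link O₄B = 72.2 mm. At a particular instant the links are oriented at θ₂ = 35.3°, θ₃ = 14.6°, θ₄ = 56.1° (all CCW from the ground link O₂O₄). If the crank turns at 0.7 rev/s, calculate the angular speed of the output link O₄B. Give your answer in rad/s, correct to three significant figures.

ω₂ = 4.398 rad/s (from 0.7 rev/s).
Differentiating the loop-closure r₂e^{iθ₂}+r₃e^{iθ₃}=r₁+r₄e^{iθ₄} gives r₂ω₂e^{iθ₂}+r₃ω₃e^{iθ₃}=r₄ω₄e^{iθ₄}.
Eliminating the other unknown: ω₄ = r₂ω₂ sin(θ₂−θ₃) / [r₄ sin(θ₄−θ₃)].
Numerator sine = +0.35347; denominator sine = +0.66262.
Result = 0.0457·4.398·(+0.35347) / (0.0722·(+0.66262)) = +1.4851 rad/s; magnitude 1.4851 rad/s.

1.49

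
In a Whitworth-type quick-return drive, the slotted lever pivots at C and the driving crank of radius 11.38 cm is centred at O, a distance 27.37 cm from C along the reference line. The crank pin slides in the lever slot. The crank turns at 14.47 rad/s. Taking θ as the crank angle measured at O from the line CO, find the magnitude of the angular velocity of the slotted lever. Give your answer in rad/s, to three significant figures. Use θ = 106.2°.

ω = 14.47 rad/s
Crank pin A relative to C: A = (d + r cosθ, r sinθ); lever angle φ = atan2(r sinθ, d + r cosθ).
Differentiating tanφ: φ̇ = rω(d cosθ + r)/(d² + r² + 2dr cosθ).
d² + r² + 2dr cosθ = |CA|² = 0.0704826 m²;  d cosθ + r = +0.03744 m.
|ω_lever| = |0.1138·14.47·+0.03744| / 0.0704826 = 0.87471 rad/s.

0.875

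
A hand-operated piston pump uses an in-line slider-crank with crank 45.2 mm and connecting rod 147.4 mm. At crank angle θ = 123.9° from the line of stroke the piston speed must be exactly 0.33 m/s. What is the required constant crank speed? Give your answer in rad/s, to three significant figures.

For an in-line slider-crank, |v_piston| = rω|sinθ|·[1 + r cosθ/√(L² − r² sin²θ)].
With r = 0.0452 m, L = 0.1474 m, θ = 123.9°: the bracketed kinematic factor |dx/dθ| = 0.030882 m.
ω = v/|dx/dθ| = 0.33/0.030882 = 10.686 rad/s.

10.7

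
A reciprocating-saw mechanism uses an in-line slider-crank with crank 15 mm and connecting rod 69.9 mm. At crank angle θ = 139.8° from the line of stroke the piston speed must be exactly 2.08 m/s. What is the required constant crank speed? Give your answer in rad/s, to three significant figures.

257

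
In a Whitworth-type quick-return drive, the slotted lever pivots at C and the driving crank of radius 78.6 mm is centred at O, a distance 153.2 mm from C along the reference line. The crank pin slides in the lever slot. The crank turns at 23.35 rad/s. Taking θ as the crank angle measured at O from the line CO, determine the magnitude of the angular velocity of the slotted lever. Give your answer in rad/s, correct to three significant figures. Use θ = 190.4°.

ω = 23.35 rad/s
Crank pin A relative to C: A = (d + r cosθ, r sinθ); lever angle φ = atan2(r sinθ, d + r cosθ).
Differentiating tanφ: φ̇ = rω(d cosθ + r)/(d² + r² + 2dr cosθ).
d² + r² + 2dr cosθ = |CA|² = 0.00596081 m²;  d cosθ + r = -0.072083 m.
|ω_lever| = |0.0786·23.35·-0.072083| / 0.00596081 = 22.194 rad/s.

22.2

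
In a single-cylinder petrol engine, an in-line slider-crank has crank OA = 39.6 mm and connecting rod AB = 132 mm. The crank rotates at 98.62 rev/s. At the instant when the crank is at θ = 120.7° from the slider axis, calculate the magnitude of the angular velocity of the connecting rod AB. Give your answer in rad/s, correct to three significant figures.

ω = 619.6 rad/s (converted from 98.62 rev/s).
The rod makes angle φ with the slider axis where L sinφ = r sinθ; differentiating, L cosφ·φ̇ = r ω cosθ.
L cosφ = √(L² − r² sin²θ) = 0.12753 m.
|ω_rod| = r ω |cosθ| / √(L² − r² sin²θ) = 0.0396·619.6·0.51054/0.12753 = 98.232 rad/s.

98.2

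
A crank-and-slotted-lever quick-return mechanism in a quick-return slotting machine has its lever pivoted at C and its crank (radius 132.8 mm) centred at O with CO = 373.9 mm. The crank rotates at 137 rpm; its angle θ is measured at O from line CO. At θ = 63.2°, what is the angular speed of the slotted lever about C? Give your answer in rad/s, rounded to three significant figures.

2.84

ω = 14.35 rad/s (from 137 rpm).
Crank pin A relative to C: A = (d + r cosθ, r sinθ); lever angle φ = atan2(r sinθ, d + r cosθ).
Differentiating tanφ: φ̇ = rω(d cosθ + r)/(d² + r² + 2dr cosθ).
d² + r² + 2dr cosθ = |CA|² = 0.202213 m²;  d cosθ + r = +0.30138 m.
|ω_lever| = |0.1328·14.35·+0.30138| / 0.202213 = 2.8396 rad/s.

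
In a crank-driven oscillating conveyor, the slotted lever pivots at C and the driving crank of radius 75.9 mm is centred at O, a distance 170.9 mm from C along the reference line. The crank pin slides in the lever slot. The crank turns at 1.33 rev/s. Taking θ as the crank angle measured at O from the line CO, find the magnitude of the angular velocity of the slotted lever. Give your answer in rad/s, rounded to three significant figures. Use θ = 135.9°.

ω = 8.357 rad/s (from 1.33 rev/s).
Crank pin A relative to C: A = (d + r cosθ, r sinθ); lever angle φ = atan2(r sinθ, d + r cosθ).
Differentiating tanφ: φ̇ = rω(d cosθ + r)/(d² + r² + 2dr cosθ).
d² + r² + 2dr cosθ = |CA|² = 0.0163375 m²;  d cosθ + r = -0.046828 m.
|ω_lever| = |0.0759·8.357·-0.046828| / 0.0163375 = 1.818 rad/s.

1.82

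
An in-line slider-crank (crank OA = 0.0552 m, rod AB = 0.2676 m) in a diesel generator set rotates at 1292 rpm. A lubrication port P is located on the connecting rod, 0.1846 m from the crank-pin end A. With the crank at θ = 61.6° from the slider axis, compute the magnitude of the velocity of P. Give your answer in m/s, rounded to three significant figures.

ω = 135.3 rad/s.  Crank-pin speed |V_A| = rω = 7.4684 m/s, perpendicular to OA.
Rod angle: sinφ = −(r/L) sinθ ⇒ φ = -10.454°; ω_rod = −rω cosθ/√(L²−r²sin²θ) = -13.498 rad/s.
V_P = V_A + ω_rod × AP, with AP = 0.1846 m along the rod.
Components: V_Px = −rω sinθ − a·ω_rod·sinφ = -7.0217 m/s;  V_Py = rω cosθ + a·ω_rod·cosφ = +1.1018 m/s.
|V_P| = √(V_Px² + V_Py²) = 7.1077 m/s.

7.11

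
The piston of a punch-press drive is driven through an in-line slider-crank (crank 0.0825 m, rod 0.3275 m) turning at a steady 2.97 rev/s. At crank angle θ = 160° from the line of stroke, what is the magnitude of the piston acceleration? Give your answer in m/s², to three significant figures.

ω = 2π·2.97 = 18.66 rad/s
x(θ) = r cosθ + √(L² − r² sin²θ); with ω constant, a = ω²·d²x/dθ².
d²x/dθ² = −r cosθ − r²(cos2θ)/√u − r⁴ sin²2θ/(4u^{3/2}),  u = L² − r² sin²θ = 0.10646 m².
Substituting r = 0.0825 m, L = 0.3275 m, θ = 160°: d²x/dθ² = +0.061407 m.
a = ω²·d²x/dθ² = (18.66)²·(+0.061407) = +21.384 m/s²;  |a| = 21.384 m/s².

21.4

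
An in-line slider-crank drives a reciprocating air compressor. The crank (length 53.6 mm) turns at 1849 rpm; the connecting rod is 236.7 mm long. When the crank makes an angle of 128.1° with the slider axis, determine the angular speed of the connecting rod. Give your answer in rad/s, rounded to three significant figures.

27.5

ω = 193.6 rad/s (converted from 1849 rpm).
The rod makes angle φ with the slider axis where L sinφ = r sinθ; differentiating, L cosφ·φ̇ = r ω cosθ.
L cosφ = √(L² − r² sin²θ) = 0.23291 m.
|ω_rod| = r ω |cosθ| / √(L² − r² sin²θ) = 0.0536·193.6·0.61704/0.23291 = 27.495 rad/s.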